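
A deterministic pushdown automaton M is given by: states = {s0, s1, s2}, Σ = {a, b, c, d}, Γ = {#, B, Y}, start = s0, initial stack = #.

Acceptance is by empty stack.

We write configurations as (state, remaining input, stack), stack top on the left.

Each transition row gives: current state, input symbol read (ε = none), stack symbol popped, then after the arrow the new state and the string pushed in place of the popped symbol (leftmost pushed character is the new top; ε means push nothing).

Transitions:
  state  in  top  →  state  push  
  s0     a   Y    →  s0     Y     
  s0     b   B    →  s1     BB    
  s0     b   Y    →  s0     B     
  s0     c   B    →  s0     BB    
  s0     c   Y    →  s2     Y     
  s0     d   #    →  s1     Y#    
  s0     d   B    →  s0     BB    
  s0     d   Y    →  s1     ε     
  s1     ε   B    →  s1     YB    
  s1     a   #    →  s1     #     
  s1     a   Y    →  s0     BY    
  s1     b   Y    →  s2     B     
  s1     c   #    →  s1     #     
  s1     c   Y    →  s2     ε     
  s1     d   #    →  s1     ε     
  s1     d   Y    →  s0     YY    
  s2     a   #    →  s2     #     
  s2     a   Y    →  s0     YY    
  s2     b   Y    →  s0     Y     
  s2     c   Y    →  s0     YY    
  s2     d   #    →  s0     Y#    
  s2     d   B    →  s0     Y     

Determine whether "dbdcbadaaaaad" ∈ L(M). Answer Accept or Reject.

Accept

(s0, dbdcbadaaaaad, #)
  read d, top #: go to s1, push Y# → (s1, bdcbadaaaaad, Y#)
  read b, top Y: go to s2, push B → (s2, dcbadaaaaad, B#)
  read d, top B: go to s0, push Y → (s0, cbadaaaaad, Y#)
  read c, top Y: go to s2, push Y → (s2, badaaaaad, Y#)
  read b, top Y: go to s0, push Y → (s0, adaaaaad, Y#)
  read a, top Y: go to s0, push Y → (s0, daaaaad, Y#)
  read d, top Y: go to s1, push ε → (s1, aaaaad, #)
  read a, top #: go to s1, push # → (s1, aaaad, #)
  read a, top #: go to s1, push # → (s1, aaad, #)
  read a, top #: go to s1, push # → (s1, aad, #)
  read a, top #: go to s1, push # → (s1, ad, #)
  read a, top #: go to s1, push # → (s1, d, #)
  read d, top #: go to s1, push ε → (s1, ε, ε)
All input consumed and the stack is empty.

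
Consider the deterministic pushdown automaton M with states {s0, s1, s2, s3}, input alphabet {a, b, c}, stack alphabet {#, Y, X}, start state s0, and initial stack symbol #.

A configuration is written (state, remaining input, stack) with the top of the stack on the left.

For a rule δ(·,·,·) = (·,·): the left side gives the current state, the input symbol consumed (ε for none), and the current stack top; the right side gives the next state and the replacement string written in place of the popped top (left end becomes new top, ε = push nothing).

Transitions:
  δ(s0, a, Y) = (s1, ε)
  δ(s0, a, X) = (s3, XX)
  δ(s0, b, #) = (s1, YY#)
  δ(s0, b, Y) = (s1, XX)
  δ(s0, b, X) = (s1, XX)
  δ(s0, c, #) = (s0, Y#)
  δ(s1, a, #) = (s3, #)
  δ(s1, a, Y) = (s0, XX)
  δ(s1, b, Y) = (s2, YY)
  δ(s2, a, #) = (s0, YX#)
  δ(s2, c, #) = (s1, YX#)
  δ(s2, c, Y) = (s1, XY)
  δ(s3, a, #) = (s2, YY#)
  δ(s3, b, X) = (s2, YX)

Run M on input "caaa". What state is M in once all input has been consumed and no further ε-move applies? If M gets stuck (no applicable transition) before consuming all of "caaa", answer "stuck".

(s0, caaa, #)
  read c, top #: go to s0, push Y# → (s0, aaa, Y#)
  read a, top Y: go to s1, push ε → (s1, aa, #)
  read a, top #: go to s3, push # → (s3, a, #)
  read a, top #: go to s2, push YY# → (s2, ε, YY#)
All input consumed; M is in state s2.

s2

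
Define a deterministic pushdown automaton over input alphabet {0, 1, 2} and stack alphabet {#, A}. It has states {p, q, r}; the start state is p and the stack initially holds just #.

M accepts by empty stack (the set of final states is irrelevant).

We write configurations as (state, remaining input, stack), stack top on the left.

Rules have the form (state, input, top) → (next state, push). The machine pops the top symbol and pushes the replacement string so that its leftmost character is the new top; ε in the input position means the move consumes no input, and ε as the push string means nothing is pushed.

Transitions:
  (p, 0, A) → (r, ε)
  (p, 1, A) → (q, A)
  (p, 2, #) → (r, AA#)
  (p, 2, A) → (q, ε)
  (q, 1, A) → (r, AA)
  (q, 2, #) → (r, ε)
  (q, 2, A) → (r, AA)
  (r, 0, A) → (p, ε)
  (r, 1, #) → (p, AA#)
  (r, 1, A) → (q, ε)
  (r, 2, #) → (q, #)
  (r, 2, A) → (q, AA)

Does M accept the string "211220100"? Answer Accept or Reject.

(p, 211220100, #)
  read 2, top #: go to r, push AA# → (r, 11220100, AA#)
  read 1, top A: go to q, push ε → (q, 1220100, A#)
  read 1, top A: go to r, push AA → (r, 220100, AA#)
  read 2, top A: go to q, push AA → (q, 20100, AAA#)
  read 2, top A: go to r, push AA → (r, 0100, AAAA#)
  read 0, top A: go to p, push ε → (p, 100, AAA#)
  read 1, top A: go to q, push A → (q, 00, AAA#)
No transition applies at (q, 00, AAA#); input not fully consumed.

Reject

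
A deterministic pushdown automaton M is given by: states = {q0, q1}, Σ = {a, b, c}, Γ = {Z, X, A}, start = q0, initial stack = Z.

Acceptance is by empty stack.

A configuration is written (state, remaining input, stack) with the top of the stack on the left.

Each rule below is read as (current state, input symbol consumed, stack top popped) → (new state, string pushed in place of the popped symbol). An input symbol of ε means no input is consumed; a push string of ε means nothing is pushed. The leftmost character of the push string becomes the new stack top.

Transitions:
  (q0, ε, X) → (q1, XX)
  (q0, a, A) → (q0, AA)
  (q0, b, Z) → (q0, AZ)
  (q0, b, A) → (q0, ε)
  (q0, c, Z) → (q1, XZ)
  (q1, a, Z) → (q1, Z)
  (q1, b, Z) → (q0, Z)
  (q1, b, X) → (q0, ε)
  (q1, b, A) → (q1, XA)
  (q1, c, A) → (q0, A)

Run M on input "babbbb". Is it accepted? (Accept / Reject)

Reject

(q0, babbbb, Z) ⊢ (q0, abbbb, AZ) ⊢ (q0, bbbb, AAZ) ⊢ (q0, bbb, AZ) ⊢ (q0, bb, Z) ⊢ (q0, b, AZ) ⊢ (q0, ε, Z)
All input consumed; stack is Z, not empty, and no further ε-move applies.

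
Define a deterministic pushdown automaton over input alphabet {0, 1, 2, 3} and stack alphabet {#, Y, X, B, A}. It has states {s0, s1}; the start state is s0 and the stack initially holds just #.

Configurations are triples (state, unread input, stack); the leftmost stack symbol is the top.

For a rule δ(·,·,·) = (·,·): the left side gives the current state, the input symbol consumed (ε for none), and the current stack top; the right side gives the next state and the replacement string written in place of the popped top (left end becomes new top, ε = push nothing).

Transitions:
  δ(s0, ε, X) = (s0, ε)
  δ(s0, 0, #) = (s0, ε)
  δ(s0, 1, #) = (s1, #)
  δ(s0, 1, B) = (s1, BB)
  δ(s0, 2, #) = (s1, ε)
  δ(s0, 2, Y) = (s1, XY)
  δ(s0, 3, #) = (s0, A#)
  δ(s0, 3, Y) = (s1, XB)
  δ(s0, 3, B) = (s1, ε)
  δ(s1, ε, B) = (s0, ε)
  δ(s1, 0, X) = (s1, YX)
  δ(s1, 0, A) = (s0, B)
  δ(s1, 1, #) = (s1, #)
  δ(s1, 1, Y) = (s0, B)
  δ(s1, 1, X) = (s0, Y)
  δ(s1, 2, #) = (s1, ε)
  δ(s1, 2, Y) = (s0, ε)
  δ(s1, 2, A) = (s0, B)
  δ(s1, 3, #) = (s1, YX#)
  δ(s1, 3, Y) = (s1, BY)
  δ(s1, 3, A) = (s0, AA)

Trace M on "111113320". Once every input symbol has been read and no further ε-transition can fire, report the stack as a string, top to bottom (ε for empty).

YXYX#

(s0, 111113320, #) ⊢ (s1, 11113320, #) ⊢ (s1, 1113320, #) ⊢ (s1, 113320, #) ⊢ (s1, 13320, #) ⊢ (s1, 3320, #) ⊢ (s1, 320, YX#) ⊢ (s1, 20, BYX#) ⊢ (s0, 20, YX#) ⊢ (s1, 0, XYX#) ⊢ (s1, ε, YXYX#)
All input consumed in state s1 with stack YXYX#.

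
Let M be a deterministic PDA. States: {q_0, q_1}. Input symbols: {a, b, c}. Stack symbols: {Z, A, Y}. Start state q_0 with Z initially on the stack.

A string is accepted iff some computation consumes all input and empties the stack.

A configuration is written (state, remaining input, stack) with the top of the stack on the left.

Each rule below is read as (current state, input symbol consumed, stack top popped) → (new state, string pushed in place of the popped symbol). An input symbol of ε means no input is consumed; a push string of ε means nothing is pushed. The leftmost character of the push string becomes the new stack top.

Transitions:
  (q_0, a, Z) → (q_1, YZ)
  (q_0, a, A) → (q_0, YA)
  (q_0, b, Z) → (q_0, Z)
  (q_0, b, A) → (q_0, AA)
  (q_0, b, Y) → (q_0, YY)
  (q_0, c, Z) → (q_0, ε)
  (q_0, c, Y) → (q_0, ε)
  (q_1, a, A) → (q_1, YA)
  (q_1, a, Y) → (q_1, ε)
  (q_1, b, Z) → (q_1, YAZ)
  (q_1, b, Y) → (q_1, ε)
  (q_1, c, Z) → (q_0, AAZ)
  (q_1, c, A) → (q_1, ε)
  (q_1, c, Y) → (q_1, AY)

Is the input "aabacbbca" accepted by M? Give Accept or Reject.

(q_0, aabacbbca, Z)
  read a, top Z: go to q_1, push YZ → (q_1, abacbbca, YZ)
  read a, top Y: go to q_1, push ε → (q_1, bacbbca, Z)
  read b, top Z: go to q_1, push YAZ → (q_1, acbbca, YAZ)
  read a, top Y: go to q_1, push ε → (q_1, cbbca, AZ)
  read c, top A: go to q_1, push ε → (q_1, bbca, Z)
  read b, top Z: go to q_1, push YAZ → (q_1, bca, YAZ)
  read b, top Y: go to q_1, push ε → (q_1, ca, AZ)
  read c, top A: go to q_1, push ε → (q_1, a, Z)
No transition applies at (q_1, a, Z); input not fully consumed.

Reject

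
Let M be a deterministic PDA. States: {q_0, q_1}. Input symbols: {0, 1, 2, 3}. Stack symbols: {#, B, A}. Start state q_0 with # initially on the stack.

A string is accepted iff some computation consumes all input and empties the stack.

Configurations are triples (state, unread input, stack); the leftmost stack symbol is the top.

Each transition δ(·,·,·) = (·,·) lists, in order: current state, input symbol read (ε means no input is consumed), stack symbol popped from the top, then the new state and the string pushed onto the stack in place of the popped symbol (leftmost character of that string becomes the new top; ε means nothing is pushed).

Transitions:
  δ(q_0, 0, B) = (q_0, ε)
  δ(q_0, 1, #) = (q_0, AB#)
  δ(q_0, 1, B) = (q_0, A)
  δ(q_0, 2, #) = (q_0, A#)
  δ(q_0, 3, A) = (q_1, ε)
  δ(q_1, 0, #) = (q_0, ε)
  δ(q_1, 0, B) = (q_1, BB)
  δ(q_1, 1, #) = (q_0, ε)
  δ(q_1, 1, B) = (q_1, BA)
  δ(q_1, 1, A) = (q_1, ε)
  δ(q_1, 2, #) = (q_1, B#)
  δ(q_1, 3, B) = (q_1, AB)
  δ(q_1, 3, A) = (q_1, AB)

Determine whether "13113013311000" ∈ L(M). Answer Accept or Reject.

Reject

(q_0, 13113013311000, #)
  read 1, top #: go to q_0, push AB# → (q_0, 3113013311000, AB#)
  read 3, top A: go to q_1, push ε → (q_1, 113013311000, B#)
  read 1, top B: go to q_1, push BA → (q_1, 13013311000, BA#)
  read 1, top B: go to q_1, push BA → (q_1, 3013311000, BAA#)
  read 3, top B: go to q_1, push AB → (q_1, 013311000, ABAA#)
No transition applies at (q_1, 013311000, ABAA#); input not fully consumed.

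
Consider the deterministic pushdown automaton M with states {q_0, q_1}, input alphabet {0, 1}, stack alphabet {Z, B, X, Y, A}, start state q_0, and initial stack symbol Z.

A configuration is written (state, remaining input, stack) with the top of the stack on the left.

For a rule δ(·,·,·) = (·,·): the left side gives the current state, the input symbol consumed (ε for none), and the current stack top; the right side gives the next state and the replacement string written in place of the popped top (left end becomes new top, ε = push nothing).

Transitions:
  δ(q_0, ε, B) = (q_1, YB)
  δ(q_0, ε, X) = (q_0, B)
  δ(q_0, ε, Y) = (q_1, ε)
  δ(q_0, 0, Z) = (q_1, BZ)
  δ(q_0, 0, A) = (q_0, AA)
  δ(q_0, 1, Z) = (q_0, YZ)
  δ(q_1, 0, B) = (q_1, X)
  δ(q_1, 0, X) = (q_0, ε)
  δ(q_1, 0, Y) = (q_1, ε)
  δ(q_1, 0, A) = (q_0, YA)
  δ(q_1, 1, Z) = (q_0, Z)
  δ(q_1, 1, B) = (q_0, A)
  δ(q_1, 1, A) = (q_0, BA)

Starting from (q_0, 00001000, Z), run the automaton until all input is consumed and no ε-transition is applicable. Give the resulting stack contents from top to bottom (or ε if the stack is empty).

AAAAZ

(q_0, 00001000, Z)
  read 0, top Z: go to q_1, push BZ → (q_1, 0001000, BZ)
  read 0, top B: go to q_1, push X → (q_1, 001000, XZ)
  read 0, top X: go to q_0, push ε → (q_0, 01000, Z)
  read 0, top Z: go to q_1, push BZ → (q_1, 1000, BZ)
  read 1, top B: go to q_0, push A → (q_0, 000, AZ)
  read 0, top A: go to q_0, push AA → (q_0, 00, AAZ)
  read 0, top A: go to q_0, push AA → (q_0, 0, AAAZ)
  read 0, top A: go to q_0, push AA → (q_0, ε, AAAAZ)
All input consumed in state q_0 with stack AAAAZ.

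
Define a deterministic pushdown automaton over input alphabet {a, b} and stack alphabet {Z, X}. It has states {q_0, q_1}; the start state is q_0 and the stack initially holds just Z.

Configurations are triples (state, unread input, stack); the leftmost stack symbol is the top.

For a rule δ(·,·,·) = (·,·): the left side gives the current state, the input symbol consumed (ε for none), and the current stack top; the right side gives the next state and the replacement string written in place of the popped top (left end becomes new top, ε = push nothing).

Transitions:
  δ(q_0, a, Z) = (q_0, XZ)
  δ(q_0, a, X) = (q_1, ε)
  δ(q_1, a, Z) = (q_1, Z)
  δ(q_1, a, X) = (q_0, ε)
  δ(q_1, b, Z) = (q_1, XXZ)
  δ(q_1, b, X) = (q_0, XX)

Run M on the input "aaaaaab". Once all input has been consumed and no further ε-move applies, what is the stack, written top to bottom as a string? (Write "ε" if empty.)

(q_0, aaaaaab, Z)
  read a, top Z: go to q_0, push XZ → (q_0, aaaaab, XZ)
  read a, top X: go to q_1, push ε → (q_1, aaaab, Z)
  read a, top Z: go to q_1, push Z → (q_1, aaab, Z)
  read a, top Z: go to q_1, push Z → (q_1, aab, Z)
  read a, top Z: go to q_1, push Z → (q_1, ab, Z)
  read a, top Z: go to q_1, push Z → (q_1, b, Z)
  read b, top Z: go to q_1, push XXZ → (q_1, ε, XXZ)
All input consumed in state q_1 with stack XXZ.

XXZ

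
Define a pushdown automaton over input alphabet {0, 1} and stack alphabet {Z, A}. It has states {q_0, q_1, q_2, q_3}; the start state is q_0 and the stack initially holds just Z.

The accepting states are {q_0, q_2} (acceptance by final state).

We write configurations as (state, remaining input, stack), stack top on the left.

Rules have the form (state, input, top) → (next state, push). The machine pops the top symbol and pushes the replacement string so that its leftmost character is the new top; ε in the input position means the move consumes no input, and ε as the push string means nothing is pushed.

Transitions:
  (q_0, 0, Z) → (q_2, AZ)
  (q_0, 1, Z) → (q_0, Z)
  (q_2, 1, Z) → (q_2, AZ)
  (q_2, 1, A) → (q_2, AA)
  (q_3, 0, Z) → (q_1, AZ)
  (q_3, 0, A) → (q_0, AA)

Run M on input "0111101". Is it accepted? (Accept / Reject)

No computation consumes all input and reaches a final state.

Reject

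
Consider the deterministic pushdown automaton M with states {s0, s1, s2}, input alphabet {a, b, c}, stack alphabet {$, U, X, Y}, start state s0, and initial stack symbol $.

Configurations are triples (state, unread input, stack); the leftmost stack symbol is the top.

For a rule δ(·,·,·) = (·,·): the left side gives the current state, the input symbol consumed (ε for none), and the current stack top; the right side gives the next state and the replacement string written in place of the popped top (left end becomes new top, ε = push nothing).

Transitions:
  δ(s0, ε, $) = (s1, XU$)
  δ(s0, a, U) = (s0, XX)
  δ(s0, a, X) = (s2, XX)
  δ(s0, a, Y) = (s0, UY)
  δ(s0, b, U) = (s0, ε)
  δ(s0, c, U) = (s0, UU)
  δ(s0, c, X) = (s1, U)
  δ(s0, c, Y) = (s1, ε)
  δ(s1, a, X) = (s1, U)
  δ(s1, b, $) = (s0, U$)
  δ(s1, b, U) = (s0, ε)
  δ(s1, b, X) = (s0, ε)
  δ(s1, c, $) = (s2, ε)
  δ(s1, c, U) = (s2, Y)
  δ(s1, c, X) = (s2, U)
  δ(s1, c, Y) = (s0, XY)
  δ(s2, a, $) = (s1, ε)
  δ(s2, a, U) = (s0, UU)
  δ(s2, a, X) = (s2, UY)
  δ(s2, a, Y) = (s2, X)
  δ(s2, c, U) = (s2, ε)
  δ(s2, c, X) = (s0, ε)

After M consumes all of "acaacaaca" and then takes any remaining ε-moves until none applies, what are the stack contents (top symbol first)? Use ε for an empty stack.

XU$

(s0, acaacaaca, $)
  ε-move, top $: go to s1, push XU$ → (s1, acaacaaca, XU$)
  read a, top X: go to s1, push U → (s1, caacaaca, UU$)
  read c, top U: go to s2, push Y → (s2, aacaaca, YU$)
  read a, top Y: go to s2, push X → (s2, acaaca, XU$)
  read a, top X: go to s2, push UY → (s2, caaca, UYU$)
  read c, top U: go to s2, push ε → (s2, aaca, YU$)
  read a, top Y: go to s2, push X → (s2, aca, XU$)
  read a, top X: go to s2, push UY → (s2, ca, UYU$)
  read c, top U: go to s2, push ε → (s2, a, YU$)
  read a, top Y: go to s2, push X → (s2, ε, XU$)
All input consumed in state s2 with stack XU$.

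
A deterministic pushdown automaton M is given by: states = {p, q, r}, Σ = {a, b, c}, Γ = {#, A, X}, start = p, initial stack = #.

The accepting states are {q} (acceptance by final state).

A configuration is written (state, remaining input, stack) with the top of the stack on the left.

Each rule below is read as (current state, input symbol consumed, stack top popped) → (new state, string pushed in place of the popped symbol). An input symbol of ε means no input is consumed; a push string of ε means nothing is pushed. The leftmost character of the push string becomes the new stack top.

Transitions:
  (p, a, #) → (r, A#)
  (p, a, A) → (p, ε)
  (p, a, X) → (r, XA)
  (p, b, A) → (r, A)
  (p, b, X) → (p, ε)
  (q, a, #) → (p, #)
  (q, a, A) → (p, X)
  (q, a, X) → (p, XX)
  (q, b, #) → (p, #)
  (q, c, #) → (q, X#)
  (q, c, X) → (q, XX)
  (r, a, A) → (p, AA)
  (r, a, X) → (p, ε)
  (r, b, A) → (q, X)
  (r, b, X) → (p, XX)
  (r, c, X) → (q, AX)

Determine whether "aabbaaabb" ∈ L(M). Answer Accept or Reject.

(p, aabbaaabb, #)
  read a, top #: go to r, push A# → (r, abbaaabb, A#)
  read a, top A: go to p, push AA → (p, bbaaabb, AA#)
  read b, top A: go to r, push A → (r, baaabb, AA#)
  read b, top A: go to q, push X → (q, aaabb, XA#)
  read a, top X: go to p, push XX → (p, aabb, XXA#)
  read a, top X: go to r, push XA → (r, abb, XAXA#)
  read a, top X: go to p, push ε → (p, bb, AXA#)
  read b, top A: go to r, push A → (r, b, AXA#)
  read b, top A: go to q, push X → (q, ε, XXA#)
All input consumed; state q ∈ F.

Accept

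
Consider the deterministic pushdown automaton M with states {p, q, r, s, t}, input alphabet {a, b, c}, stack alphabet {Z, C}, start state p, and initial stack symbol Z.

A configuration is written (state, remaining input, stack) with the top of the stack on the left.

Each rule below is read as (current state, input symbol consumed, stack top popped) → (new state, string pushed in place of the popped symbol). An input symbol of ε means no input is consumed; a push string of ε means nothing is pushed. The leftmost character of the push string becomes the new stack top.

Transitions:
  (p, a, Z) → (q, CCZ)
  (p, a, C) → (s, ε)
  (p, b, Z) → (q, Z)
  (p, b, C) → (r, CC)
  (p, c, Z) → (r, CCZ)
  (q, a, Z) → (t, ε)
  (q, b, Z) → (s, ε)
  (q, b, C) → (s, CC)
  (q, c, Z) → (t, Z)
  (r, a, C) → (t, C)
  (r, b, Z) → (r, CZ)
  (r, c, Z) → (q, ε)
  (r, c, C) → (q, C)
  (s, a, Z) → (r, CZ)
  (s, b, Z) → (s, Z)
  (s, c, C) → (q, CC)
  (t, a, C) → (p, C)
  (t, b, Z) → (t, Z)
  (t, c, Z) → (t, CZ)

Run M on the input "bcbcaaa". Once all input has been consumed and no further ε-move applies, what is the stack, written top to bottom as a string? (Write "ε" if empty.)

CZ

(p, bcbcaaa, Z) ⊢ (q, cbcaaa, Z) ⊢ (t, bcaaa, Z) ⊢ (t, caaa, Z) ⊢ (t, aaa, CZ) ⊢ (p, aa, CZ) ⊢ (s, a, Z) ⊢ (r, ε, CZ)
All input consumed in state r with stack CZ.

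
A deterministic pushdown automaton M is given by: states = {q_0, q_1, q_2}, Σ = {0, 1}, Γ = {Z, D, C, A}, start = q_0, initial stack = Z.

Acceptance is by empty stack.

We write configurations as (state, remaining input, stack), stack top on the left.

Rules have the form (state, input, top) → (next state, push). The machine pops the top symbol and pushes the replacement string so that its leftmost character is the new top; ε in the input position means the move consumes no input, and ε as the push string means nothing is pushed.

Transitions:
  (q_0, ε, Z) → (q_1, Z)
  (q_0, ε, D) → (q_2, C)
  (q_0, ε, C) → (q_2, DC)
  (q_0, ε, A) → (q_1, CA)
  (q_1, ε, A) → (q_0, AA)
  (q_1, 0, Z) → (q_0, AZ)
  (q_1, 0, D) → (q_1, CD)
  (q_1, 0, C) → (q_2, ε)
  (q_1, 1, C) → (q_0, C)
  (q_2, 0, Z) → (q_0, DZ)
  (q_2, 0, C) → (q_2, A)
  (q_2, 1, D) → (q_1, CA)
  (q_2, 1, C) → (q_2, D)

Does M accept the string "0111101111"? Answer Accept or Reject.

Reject

(q_0, 0111101111, Z)
  ε-move, top Z: go to q_1, push Z → (q_1, 0111101111, Z)
  read 0, top Z: go to q_0, push AZ → (q_0, 111101111, AZ)
  ε-move, top A: go to q_1, push CA → (q_1, 111101111, CAZ)
  read 1, top C: go to q_0, push C → (q_0, 11101111, CAZ)
  ε-move, top C: go to q_2, push DC → (q_2, 11101111, DCAZ)
  read 1, top D: go to q_1, push CA → (q_1, 1101111, CACAZ)
  read 1, top C: go to q_0, push C → (q_0, 101111, CACAZ)
  ε-move, top C: go to q_2, push DC → (q_2, 101111, DCACAZ)
  read 1, top D: go to q_1, push CA → (q_1, 01111, CACACAZ)
  read 0, top C: go to q_2, push ε → (q_2, 1111, ACACAZ)
No transition applies at (q_2, 1111, ACACAZ); input not fully consumed.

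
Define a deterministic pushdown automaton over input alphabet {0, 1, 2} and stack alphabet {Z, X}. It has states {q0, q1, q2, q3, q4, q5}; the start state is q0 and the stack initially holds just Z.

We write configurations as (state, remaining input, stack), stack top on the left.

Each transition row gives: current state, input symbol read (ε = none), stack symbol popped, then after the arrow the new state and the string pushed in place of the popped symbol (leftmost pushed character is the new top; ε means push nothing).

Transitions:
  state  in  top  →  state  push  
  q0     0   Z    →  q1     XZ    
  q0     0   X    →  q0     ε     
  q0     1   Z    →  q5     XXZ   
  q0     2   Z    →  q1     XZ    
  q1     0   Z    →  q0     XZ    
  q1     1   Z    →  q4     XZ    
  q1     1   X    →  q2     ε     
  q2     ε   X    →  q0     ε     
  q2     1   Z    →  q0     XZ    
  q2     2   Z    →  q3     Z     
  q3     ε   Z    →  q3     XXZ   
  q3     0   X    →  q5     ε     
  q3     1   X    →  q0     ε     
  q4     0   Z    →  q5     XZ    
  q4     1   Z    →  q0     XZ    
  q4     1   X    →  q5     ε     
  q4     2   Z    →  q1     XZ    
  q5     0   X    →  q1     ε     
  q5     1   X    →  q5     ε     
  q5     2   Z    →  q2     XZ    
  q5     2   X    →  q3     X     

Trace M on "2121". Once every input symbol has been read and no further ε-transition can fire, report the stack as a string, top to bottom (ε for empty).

(q0, 2121, Z)
  read 2, top Z: go to q1, push XZ → (q1, 121, XZ)
  read 1, top X: go to q2, push ε → (q2, 21, Z)
  read 2, top Z: go to q3, push Z → (q3, 1, Z)
  ε-move, top Z: go to q3, push XXZ → (q3, 1, XXZ)
  read 1, top X: go to q0, push ε → (q0, ε, XZ)
All input consumed in state q0 with stack XZ.

XZ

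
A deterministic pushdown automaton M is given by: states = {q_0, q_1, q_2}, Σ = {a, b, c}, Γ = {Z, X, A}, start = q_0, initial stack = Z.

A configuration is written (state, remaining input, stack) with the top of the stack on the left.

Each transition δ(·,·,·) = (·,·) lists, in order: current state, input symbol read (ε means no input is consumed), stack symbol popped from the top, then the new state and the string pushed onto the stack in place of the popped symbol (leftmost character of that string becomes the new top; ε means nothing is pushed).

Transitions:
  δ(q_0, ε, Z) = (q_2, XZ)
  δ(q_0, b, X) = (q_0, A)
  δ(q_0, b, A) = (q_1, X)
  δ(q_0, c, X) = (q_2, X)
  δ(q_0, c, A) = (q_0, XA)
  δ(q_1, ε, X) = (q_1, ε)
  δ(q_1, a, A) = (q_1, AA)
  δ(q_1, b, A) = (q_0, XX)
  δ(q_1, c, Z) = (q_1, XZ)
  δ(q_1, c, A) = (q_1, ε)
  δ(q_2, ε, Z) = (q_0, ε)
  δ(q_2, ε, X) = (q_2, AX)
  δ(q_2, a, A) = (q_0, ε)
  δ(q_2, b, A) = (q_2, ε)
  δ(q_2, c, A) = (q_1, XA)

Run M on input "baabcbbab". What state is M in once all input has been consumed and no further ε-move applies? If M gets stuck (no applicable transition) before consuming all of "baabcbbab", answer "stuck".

stuck

(q_0, baabcbbab, Z)
  ε-move, top Z: go to q_2, push XZ → (q_2, baabcbbab, XZ)
  ε-move, top X: go to q_2, push AX → (q_2, baabcbbab, AXZ)
  read b, top A: go to q_2, push ε → (q_2, aabcbbab, XZ)
  ε-move, top X: go to q_2, push AX → (q_2, aabcbbab, AXZ)
  read a, top A: go to q_0, push ε → (q_0, abcbbab, XZ)
No transition for (q_0, a, top X); M blocks with input abcbbab remaining.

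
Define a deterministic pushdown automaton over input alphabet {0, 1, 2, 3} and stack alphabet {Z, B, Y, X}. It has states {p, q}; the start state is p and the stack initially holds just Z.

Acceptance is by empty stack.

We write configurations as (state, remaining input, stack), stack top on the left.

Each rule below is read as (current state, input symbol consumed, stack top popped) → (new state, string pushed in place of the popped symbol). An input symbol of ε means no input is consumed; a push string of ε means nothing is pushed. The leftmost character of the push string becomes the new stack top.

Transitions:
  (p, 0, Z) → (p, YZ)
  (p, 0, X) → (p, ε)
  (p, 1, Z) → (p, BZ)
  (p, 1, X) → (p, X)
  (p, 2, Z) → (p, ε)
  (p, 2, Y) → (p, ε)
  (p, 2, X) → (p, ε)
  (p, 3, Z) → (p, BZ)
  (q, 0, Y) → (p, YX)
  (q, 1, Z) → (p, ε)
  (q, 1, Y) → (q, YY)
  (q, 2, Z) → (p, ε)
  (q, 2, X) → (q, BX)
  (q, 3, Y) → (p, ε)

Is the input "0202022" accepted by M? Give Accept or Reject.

Accept

(p, 0202022, Z) ⊢ (p, 202022, YZ) ⊢ (p, 02022, Z) ⊢ (p, 2022, YZ) ⊢ (p, 022, Z) ⊢ (p, 22, YZ) ⊢ (p, 2, Z) ⊢ (p, ε, ε)
All input consumed and the stack is empty.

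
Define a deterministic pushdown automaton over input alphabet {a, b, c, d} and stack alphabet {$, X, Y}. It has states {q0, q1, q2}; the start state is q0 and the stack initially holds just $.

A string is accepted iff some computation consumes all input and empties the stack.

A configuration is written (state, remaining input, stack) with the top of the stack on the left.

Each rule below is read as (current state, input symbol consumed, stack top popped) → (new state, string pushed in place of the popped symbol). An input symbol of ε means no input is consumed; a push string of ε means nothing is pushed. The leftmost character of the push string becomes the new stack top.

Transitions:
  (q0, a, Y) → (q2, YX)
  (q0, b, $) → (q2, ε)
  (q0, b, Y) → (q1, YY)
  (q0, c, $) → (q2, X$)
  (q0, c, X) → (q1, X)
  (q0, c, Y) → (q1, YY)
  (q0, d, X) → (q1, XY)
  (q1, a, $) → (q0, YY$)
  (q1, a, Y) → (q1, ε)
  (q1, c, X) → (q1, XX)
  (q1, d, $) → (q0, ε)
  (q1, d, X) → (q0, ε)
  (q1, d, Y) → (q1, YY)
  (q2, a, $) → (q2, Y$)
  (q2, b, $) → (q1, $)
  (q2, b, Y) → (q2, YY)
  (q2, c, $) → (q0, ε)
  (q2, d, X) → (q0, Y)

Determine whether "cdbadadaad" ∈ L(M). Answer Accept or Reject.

(q0, cdbadadaad, $)
  read c, top $: go to q2, push X$ → (q2, dbadadaad, X$)
  read d, top X: go to q0, push Y → (q0, badadaad, Y$)
  read b, top Y: go to q1, push YY → (q1, adadaad, YY$)
  read a, top Y: go to q1, push ε → (q1, dadaad, Y$)
  read d, top Y: go to q1, push YY → (q1, adaad, YY$)
  read a, top Y: go to q1, push ε → (q1, daad, Y$)
  read d, top Y: go to q1, push YY → (q1, aad, YY$)
  read a, top Y: go to q1, push ε → (q1, ad, Y$)
  read a, top Y: go to q1, push ε → (q1, d, $)
  read d, top $: go to q0, push ε → (q0, ε, ε)
All input consumed and the stack is empty.

Accept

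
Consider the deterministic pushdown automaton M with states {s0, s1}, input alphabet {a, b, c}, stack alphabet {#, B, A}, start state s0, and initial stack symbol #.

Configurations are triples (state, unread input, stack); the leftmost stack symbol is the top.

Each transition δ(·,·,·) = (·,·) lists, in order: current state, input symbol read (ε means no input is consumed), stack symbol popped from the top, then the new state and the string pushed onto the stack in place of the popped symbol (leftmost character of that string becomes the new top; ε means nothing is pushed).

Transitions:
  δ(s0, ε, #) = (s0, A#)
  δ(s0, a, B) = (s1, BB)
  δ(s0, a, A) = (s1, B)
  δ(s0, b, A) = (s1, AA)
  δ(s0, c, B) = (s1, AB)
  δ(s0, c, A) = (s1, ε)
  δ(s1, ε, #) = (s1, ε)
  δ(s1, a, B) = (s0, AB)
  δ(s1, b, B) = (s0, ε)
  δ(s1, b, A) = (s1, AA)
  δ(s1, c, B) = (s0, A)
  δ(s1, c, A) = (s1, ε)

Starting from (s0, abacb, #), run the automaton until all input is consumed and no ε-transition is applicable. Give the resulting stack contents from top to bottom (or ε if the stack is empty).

AA#

(s0, abacb, #)
  ε-move, top #: go to s0, push A# → (s0, abacb, A#)
  read a, top A: go to s1, push B → (s1, bacb, B#)
  read b, top B: go to s0, push ε → (s0, acb, #)
  ε-move, top #: go to s0, push A# → (s0, acb, A#)
  read a, top A: go to s1, push B → (s1, cb, B#)
  read c, top B: go to s0, push A → (s0, b, A#)
  read b, top A: go to s1, push AA → (s1, ε, AA#)
All input consumed in state s1 with stack AA#.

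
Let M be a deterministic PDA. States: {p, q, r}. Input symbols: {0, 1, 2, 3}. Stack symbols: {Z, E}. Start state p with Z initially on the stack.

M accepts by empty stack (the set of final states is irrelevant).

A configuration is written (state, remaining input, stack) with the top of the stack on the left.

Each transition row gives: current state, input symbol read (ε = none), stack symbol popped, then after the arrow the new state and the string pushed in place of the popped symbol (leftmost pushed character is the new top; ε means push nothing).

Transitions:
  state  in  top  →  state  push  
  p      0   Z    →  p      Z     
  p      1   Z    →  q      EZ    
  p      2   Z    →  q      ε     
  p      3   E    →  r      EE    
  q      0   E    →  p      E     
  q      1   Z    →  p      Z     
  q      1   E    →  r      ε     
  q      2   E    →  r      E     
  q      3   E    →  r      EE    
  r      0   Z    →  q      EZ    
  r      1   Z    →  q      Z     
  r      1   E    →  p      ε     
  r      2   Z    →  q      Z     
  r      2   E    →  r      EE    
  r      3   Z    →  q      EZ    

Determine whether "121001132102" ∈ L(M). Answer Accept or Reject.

Accept

(p, 121001132102, Z) ⊢ (q, 21001132102, EZ) ⊢ (r, 1001132102, EZ) ⊢ (p, 001132102, Z) ⊢ (p, 01132102, Z) ⊢ (p, 1132102, Z) ⊢ (q, 132102, EZ) ⊢ (r, 32102, Z) ⊢ (q, 2102, EZ) ⊢ (r, 102, EZ) ⊢ (p, 02, Z) ⊢ (p, 2, Z) ⊢ (q, ε, ε)
All input consumed and the stack is empty.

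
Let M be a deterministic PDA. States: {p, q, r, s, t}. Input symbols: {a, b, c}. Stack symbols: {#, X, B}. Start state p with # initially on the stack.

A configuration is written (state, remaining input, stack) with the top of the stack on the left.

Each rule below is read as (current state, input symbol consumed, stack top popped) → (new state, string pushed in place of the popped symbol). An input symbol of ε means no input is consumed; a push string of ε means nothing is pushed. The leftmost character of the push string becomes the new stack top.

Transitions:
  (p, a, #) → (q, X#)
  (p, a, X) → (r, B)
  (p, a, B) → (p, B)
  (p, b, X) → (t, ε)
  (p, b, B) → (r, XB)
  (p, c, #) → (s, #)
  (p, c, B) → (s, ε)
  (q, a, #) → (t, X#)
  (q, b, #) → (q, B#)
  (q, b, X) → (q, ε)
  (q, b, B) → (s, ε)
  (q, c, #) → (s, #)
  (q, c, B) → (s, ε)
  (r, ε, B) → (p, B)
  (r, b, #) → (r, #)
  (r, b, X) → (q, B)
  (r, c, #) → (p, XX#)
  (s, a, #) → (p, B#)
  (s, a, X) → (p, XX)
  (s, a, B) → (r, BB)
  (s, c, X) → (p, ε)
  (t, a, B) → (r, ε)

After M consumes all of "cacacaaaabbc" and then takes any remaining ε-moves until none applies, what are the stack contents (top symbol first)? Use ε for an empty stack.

B#

(p, cacacaaaabbc, #)
  read c, top #: go to s, push # → (s, acacaaaabbc, #)
  read a, top #: go to p, push B# → (p, cacaaaabbc, B#)
  read c, top B: go to s, push ε → (s, acaaaabbc, #)
  read a, top #: go to p, push B# → (p, caaaabbc, B#)
  read c, top B: go to s, push ε → (s, aaaabbc, #)
  read a, top #: go to p, push B# → (p, aaabbc, B#)
  read a, top B: go to p, push B → (p, aabbc, B#)
  read a, top B: go to p, push B → (p, abbc, B#)
  read a, top B: go to p, push B → (p, bbc, B#)
  read b, top B: go to r, push XB → (r, bc, XB#)
  read b, top X: go to q, push B → (q, c, BB#)
  read c, top B: go to s, push ε → (s, ε, B#)
All input consumed in state s with stack B#.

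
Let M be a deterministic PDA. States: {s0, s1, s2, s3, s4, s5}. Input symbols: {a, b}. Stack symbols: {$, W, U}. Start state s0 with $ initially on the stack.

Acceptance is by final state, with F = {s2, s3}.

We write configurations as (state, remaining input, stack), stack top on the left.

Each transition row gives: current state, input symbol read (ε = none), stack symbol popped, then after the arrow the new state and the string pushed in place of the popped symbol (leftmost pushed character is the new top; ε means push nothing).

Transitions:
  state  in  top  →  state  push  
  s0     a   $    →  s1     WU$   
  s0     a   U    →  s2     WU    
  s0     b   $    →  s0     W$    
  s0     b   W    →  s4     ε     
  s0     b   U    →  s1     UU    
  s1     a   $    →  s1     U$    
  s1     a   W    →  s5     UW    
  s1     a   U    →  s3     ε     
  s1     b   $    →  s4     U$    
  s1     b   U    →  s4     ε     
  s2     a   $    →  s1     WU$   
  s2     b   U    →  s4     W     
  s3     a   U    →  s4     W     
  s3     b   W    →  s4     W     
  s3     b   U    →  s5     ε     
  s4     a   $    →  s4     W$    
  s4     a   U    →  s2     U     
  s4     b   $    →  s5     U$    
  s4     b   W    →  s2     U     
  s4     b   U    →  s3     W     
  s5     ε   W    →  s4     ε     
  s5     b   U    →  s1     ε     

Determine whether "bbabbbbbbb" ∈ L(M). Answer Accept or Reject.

(s0, bbabbbbbbb, $)
  read b, top $: go to s0, push W$ → (s0, babbbbbbb, W$)
  read b, top W: go to s4, push ε → (s4, abbbbbbb, $)
  read a, top $: go to s4, push W$ → (s4, bbbbbbb, W$)
  read b, top W: go to s2, push U → (s2, bbbbbb, U$)
  read b, top U: go to s4, push W → (s4, bbbbb, W$)
  read b, top W: go to s2, push U → (s2, bbbb, U$)
  read b, top U: go to s4, push W → (s4, bbb, W$)
  read b, top W: go to s2, push U → (s2, bb, U$)
  read b, top U: go to s4, push W → (s4, b, W$)
  read b, top W: go to s2, push U → (s2, ε, U$)
All input consumed; state s2 ∈ F.

Accept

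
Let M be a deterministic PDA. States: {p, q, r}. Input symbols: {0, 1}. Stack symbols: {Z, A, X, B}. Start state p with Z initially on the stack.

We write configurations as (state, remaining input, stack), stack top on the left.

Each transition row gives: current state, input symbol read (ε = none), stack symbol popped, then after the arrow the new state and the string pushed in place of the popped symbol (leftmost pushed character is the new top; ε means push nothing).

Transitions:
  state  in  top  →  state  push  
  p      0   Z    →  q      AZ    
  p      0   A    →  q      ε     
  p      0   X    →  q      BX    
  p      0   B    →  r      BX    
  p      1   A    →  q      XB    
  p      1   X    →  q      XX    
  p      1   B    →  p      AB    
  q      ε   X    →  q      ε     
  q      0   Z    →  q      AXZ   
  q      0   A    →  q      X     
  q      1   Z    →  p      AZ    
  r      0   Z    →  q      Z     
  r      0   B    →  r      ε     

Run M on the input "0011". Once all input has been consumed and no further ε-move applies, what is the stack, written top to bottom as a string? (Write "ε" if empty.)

BZ

(p, 0011, Z)
  read 0, top Z: go to q, push AZ → (q, 011, AZ)
  read 0, top A: go to q, push X → (q, 11, XZ)
  ε-move, top X: go to q, push ε → (q, 11, Z)
  read 1, top Z: go to p, push AZ → (p, 1, AZ)
  read 1, top A: go to q, push XB → (q, ε, XBZ)
  ε-move, top X: go to q, push ε → (q, ε, BZ)
All input consumed in state q with stack BZ.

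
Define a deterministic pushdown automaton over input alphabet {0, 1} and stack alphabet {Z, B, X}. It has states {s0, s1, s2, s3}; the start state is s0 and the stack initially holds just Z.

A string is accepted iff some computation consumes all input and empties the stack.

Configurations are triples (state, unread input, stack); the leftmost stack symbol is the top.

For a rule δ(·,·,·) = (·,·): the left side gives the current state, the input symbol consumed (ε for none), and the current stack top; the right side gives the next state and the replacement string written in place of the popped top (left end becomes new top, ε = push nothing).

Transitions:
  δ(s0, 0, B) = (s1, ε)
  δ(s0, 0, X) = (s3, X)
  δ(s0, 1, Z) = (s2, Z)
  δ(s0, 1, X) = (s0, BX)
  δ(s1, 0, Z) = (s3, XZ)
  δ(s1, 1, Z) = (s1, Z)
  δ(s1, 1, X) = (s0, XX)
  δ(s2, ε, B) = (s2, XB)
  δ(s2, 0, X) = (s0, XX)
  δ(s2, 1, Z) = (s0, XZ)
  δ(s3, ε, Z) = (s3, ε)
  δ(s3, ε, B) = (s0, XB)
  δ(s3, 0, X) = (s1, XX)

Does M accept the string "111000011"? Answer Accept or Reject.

(s0, 111000011, Z)
  read 1, top Z: go to s2, push Z → (s2, 11000011, Z)
  read 1, top Z: go to s0, push XZ → (s0, 1000011, XZ)
  read 1, top X: go to s0, push BX → (s0, 000011, BXZ)
  read 0, top B: go to s1, push ε → (s1, 00011, XZ)
No transition applies at (s1, 00011, XZ); input not fully consumed.

Reject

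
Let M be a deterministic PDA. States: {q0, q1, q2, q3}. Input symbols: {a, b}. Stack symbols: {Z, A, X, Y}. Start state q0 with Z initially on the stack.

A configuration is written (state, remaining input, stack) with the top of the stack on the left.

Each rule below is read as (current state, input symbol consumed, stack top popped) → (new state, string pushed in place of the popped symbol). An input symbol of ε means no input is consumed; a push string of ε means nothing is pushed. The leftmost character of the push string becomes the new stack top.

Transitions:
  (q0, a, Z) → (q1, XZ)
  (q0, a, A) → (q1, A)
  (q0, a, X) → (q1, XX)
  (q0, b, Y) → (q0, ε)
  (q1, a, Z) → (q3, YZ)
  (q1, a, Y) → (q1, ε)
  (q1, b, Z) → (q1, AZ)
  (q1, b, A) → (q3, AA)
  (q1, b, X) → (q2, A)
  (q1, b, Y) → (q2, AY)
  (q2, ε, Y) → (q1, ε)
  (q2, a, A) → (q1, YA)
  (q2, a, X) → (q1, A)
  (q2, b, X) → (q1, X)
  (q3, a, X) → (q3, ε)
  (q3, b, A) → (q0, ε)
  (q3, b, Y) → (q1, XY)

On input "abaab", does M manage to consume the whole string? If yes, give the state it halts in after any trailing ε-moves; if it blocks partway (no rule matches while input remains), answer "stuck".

q3

(q0, abaab, Z)
  read a, top Z: go to q1, push XZ → (q1, baab, XZ)
  read b, top X: go to q2, push A → (q2, aab, AZ)
  read a, top A: go to q1, push YA → (q1, ab, YAZ)
  read a, top Y: go to q1, push ε → (q1, b, AZ)
  read b, top A: go to q3, push AA → (q3, ε, AAZ)
All input consumed; M is in state q3.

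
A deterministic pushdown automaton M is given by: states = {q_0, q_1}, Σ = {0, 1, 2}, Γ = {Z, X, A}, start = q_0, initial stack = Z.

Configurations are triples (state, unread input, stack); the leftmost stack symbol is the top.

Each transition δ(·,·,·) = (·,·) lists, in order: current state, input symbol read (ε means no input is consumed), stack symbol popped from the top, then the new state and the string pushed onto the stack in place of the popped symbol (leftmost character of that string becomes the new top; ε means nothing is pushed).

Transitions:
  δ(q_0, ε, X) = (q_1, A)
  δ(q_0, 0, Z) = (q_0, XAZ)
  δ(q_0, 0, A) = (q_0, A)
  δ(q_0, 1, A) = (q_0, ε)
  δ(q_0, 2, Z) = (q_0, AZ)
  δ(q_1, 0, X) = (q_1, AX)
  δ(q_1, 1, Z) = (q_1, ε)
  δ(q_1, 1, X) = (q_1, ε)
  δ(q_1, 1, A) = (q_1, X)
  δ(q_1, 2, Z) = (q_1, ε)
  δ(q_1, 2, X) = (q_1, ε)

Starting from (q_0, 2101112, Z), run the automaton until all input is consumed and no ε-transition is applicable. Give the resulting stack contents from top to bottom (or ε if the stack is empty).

(q_0, 2101112, Z) ⊢ (q_0, 101112, AZ) ⊢ (q_0, 01112, Z) ⊢ (q_0, 1112, XAZ) ⊢ (q_1, 1112, AAZ) ⊢ (q_1, 112, XAZ) ⊢ (q_1, 12, AZ) ⊢ (q_1, 2, XZ) ⊢ (q_1, ε, Z)
All input consumed in state q_1 with stack Z.

Z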